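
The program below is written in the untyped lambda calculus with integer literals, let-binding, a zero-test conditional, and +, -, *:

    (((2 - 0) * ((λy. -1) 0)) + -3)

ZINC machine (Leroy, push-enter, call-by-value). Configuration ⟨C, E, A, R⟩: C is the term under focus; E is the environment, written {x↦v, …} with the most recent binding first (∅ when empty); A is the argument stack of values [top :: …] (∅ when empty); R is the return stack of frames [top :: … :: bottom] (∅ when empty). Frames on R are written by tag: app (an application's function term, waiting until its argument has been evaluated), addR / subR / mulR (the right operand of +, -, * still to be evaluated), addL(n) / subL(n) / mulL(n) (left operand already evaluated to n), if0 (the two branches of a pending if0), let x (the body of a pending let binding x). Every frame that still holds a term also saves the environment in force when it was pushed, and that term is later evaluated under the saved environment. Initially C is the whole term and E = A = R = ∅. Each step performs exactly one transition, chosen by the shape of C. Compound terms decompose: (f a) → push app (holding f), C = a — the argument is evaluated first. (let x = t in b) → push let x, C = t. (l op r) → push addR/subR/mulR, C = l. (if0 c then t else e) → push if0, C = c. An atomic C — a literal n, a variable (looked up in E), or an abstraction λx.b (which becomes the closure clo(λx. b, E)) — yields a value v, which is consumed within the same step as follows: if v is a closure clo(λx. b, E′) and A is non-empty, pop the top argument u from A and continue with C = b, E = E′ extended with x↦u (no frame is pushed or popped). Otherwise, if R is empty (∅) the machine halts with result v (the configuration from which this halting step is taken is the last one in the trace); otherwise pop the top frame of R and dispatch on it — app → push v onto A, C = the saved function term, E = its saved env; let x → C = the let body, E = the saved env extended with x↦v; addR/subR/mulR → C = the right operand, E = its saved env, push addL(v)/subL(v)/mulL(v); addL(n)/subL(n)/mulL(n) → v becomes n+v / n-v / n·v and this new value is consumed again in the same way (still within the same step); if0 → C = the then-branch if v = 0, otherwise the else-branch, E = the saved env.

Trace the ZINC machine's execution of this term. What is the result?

step 0: <C=(((2 - 0) * ((λy. -1) 0)) + -3), E=∅, A=∅, R=∅>
step 1: <C=((2 - 0) * ((λy. -1) 0)), E=∅, A=∅, R=[addR]>
step 2: <C=(2 - 0), E=∅, A=∅, R=[mulR :: addR]>
step 3: <C=2, E=∅, A=∅, R=[subR :: mulR :: addR]>
step 4: <C=0, E=∅, A=∅, R=[subL(2) :: mulR :: addR]>
step 5: <C=((λy. -1) 0), E=∅, A=∅, R=[mulL(2) :: addR]>
step 6: <C=0, E=∅, A=∅, R=[app :: mulL(2) :: addR]>
step 7: <C=(λy. -1), E=∅, A=[0], R=[mulL(2) :: addR]>
step 8: <C=-1, E={y↦0}, A=∅, R=[mulL(2) :: addR]>
step 9: <C=-3, E=∅, A=∅, R=[addL(-2)]>
→ final value -5

Answer: -5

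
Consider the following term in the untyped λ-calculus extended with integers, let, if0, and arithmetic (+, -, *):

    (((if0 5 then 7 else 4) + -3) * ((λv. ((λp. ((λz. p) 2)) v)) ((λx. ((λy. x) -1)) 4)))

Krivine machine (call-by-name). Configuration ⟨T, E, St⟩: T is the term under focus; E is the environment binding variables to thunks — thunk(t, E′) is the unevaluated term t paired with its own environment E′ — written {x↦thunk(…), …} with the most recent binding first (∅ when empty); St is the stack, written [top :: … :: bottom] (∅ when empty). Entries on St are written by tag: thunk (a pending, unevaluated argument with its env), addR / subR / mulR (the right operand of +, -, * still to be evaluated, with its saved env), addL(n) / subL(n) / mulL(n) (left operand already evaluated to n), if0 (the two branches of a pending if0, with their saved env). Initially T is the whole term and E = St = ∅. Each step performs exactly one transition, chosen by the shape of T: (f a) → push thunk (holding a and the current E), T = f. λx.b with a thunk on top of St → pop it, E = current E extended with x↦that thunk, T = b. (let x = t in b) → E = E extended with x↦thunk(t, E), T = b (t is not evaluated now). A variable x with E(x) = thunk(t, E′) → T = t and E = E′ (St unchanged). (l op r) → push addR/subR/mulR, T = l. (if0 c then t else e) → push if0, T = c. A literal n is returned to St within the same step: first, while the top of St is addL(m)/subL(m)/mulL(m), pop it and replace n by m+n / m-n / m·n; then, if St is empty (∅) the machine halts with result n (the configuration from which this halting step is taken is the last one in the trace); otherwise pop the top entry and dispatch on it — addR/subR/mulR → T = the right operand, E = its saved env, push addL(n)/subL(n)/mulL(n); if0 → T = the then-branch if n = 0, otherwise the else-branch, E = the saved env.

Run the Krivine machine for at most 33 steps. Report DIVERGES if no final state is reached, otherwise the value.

Answer: 4

Execution trace:
[0] [T=(((if0 5 then 7 else 4) + -3) * ((λv. ((λp. ((λz. p) 2)) v)) ((λx. ((λy. x) -1)) 4))) | E=∅ | St=∅]
[1] [T=((if0 5 then 7 else 4) + -3) | E=∅ | St=[mulR]]
[2] [T=(if0 5 then 7 else 4) | E=∅ | St=[addR :: mulR]]
[3] [T=5 | E=∅ | St=[if0 :: addR :: mulR]]
[4] [T=4 | E=∅ | St=[addR :: mulR]]
[5] [T=-3 | E=∅ | St=[addL(4) :: mulR]]
[6] [T=((λv. ((λp. ((λz. p) 2)) v)) ((λx. ((λy. x) -1)) 4)) | E=∅ | St=[mulL(1)]]
[7] [T=(λv. ((λp. ((λz. p) 2)) v)) | E=∅ | St=[thunk :: mulL(1)]]
[8] [T=((λp. ((λz. p) 2)) v) | E={v↦thunk(((λx. ((λy. x) -1)) 4), ∅)} | St=[mulL(1)]]
[9] [T=(λp. ((λz. p) 2)) | E={v↦thunk(((λx. ((λy. x) -1)) 4), ∅)} | St=[thunk :: mulL(1)]]
[10] [T=((λz. p) 2) | E={p↦thunk(v, {v↦thunk(((λx. ((λy. x) -1)) 4), ∅)}), v↦thunk(((λx. ((λy. x) -1)) 4), ∅)} | St=[mulL(1)]]
[11] [T=(λz. p) | E={p↦thunk(v, {v↦thunk(((λx. ((λy. x) -1)) 4), ∅)}), v↦thunk(((λx. ((λy. x) -1)) 4), ∅)} | St=[thunk :: mulL(1)]]
[12] [T=p | E={z↦thunk(2, {p↦thunk(v, {v↦thunk(((λx. ((λy. x) -1)) 4), ∅)}), v↦thunk(((λx. ((λy. x) -1)) 4), ∅)}), p↦thunk(v, {v↦thunk(((λx. ((λy. x) -1)) 4), ∅)}), v↦thunk(((λx. ((λy. x) -1)) 4), ∅)} | St=[mulL(1)]]
[13] [T=v | E={v↦thunk(((λx. ((λy. x) -1)) 4), ∅)} | St=[mulL(1)]]
[14] [T=((λx. ((λy. x) -1)) 4) | E=∅ | St=[mulL(1)]]
[15] [T=(λx. ((λy. x) -1)) | E=∅ | St=[thunk :: mulL(1)]]
[16] [T=((λy. x) -1) | E={x↦thunk(4, ∅)} | St=[mulL(1)]]
[17] [T=(λy. x) | E={x↦thunk(4, ∅)} | St=[thunk :: mulL(1)]]
[18] [T=x | E={y↦thunk(-1, {x↦thunk(4, ∅)}), x↦thunk(4, ∅)} | St=[mulL(1)]]
[19] [T=4 | E=∅ | St=[mulL(1)]]
→ final value 4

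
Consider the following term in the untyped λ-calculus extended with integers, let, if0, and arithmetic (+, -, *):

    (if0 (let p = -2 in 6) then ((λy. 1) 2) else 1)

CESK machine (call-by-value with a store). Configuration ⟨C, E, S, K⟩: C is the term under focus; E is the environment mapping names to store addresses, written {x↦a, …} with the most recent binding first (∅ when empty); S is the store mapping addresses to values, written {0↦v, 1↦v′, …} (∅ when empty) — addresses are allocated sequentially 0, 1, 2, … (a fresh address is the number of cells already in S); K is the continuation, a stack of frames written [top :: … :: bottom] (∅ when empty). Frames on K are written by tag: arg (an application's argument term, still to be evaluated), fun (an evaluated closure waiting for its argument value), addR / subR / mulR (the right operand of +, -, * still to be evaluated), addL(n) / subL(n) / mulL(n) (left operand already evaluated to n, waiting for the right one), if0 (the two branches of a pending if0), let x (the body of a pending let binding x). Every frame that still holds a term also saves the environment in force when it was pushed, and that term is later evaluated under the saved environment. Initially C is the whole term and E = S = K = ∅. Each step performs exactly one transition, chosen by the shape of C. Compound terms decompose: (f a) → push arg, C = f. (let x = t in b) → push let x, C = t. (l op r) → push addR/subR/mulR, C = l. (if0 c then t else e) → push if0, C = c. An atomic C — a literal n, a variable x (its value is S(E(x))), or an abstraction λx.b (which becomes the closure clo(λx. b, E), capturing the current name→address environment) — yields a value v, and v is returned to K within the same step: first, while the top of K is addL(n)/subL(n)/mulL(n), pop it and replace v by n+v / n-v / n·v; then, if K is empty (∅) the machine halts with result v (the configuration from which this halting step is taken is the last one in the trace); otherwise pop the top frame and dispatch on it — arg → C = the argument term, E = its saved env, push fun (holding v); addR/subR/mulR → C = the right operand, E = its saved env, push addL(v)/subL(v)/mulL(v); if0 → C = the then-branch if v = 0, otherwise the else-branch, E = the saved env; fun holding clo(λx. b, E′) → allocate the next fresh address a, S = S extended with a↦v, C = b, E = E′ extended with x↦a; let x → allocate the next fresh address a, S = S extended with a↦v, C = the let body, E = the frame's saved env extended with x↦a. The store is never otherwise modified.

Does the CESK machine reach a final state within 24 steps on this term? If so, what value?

Answer: 1

Derivation:
step 0: [C=(if0 (let p = -2 in 6) then ((λy. 1) 2) else 1) | E=∅ | S=∅ | K=∅]
step 1: [C=(let p = -2 in 6) | E=∅ | S=∅ | K=[if0]]
step 2: [C=-2 | E=∅ | S=∅ | K=[let p :: if0]]
step 3: [C=6 | E={p↦0} | S={0↦-2} | K=[if0]]
step 4: [C=1 | E=∅ | S={0↦-2} | K=∅]
→ final value 1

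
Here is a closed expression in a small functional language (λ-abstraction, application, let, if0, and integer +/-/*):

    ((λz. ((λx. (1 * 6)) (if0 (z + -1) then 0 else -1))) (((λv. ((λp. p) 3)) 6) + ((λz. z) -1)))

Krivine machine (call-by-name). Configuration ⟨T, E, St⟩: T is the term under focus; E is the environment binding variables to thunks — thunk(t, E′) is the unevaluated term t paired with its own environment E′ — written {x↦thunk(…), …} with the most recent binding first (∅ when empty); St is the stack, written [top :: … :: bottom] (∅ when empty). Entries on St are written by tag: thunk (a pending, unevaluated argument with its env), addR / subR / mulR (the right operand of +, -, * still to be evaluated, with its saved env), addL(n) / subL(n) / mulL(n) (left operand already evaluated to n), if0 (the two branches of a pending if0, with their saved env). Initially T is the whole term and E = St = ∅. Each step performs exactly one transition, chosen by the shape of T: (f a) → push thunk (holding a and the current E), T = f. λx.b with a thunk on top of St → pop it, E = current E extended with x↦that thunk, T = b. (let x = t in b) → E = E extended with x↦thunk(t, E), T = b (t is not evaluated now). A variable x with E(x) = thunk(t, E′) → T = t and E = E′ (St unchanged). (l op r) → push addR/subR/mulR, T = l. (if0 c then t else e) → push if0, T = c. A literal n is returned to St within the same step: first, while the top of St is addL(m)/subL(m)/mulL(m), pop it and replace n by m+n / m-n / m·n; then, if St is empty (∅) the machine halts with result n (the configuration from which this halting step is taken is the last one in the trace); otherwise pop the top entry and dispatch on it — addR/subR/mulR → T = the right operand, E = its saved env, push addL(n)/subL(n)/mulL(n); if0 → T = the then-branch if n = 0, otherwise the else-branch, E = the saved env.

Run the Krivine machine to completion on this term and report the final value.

Answer: 6

Machine steps:
step 0: [T=((λz. ((λx. (1 * 6)) (if0 (z + -1) then 0 else -1))) (((λv. ((λp. p) 3)) 6) + ((λz. z) -1))) | E=∅ | St=∅]
step 1: [T=(λz. ((λx. (1 * 6)) (if0 (z + -1) then 0 else -1))) | E=∅ | St=[thunk]]
step 2: [T=((λx. (1 * 6)) (if0 (z + -1) then 0 else -1)) | E={z↦thunk((((λv. ((λp. p) 3)) 6) + ((λz. z) -1)), ∅)} | St=∅]
step 3: [T=(λx. (1 * 6)) | E={z↦thunk((((λv. ((λp. p) 3)) 6) + ((λz. z) -1)), ∅)} | St=[thunk]]
step 4: [T=(1 * 6) | E={x↦thunk((if0 (z + -1) then 0 else -1), {z↦thunk((((λv. ((λp. p) 3)) 6) + ((λz. z) -1)), ∅)}), z↦thunk((((λv. ((λp. p) 3)) 6) + ((λz. z) -1)), ∅)} | St=∅]
step 5: [T=1 | E={x↦thunk((if0 (z + -1) then 0 else -1), {z↦thunk((((λv. ((λp. p) 3)) 6) + ((λz. z) -1)), ∅)}), z↦thunk((((λv. ((λp. p) 3)) 6) + ((λz. z) -1)), ∅)} | St=[mulR]]
step 6: [T=6 | E={x↦thunk((if0 (z + -1) then 0 else -1), {z↦thunk((((λv. ((λp. p) 3)) 6) + ((λz. z) -1)), ∅)}), z↦thunk((((λv. ((λp. p) 3)) 6) + ((λz. z) -1)), ∅)} | St=[mulL(1)]]
→ final value 6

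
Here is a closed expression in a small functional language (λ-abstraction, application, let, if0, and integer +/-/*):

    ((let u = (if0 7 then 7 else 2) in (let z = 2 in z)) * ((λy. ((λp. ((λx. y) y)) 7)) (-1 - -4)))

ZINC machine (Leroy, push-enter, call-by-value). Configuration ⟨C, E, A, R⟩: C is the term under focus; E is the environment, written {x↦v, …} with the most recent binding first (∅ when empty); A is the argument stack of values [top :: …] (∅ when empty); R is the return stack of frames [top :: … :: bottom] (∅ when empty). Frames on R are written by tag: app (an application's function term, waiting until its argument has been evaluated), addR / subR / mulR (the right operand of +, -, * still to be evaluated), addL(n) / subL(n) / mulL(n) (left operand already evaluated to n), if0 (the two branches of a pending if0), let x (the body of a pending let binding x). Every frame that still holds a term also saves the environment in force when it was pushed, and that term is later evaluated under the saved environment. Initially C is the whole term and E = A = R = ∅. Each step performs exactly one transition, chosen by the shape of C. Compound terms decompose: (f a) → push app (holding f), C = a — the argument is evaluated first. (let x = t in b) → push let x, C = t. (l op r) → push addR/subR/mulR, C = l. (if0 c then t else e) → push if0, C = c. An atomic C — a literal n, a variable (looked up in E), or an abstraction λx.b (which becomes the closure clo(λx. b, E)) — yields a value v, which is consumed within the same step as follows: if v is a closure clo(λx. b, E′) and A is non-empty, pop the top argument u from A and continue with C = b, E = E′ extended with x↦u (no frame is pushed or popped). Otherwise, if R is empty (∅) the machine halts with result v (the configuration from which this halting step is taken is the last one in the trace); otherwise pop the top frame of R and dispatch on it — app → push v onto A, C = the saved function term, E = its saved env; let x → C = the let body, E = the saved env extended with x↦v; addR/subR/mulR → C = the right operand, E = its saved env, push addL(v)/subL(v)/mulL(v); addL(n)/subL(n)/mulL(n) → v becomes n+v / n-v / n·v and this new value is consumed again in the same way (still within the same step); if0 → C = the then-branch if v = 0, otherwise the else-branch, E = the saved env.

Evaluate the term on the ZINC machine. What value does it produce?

t=0: ⟨C=((let u = (if0 7 then 7 else 2) in (let z = 2 in z)) * ((λy. ((λp. ((λx. y) y)) 7)) (-1 - -4))); E=∅; A=∅; R=∅⟩
t=1: ⟨C=(let u = (if0 7 then 7 else 2) in (let z = 2 in z)); E=∅; A=∅; R=[mulR]⟩
t=2: ⟨C=(if0 7 then 7 else 2); E=∅; A=∅; R=[let u :: mulR]⟩
t=3: ⟨C=7; E=∅; A=∅; R=[if0 :: let u :: mulR]⟩
t=4: ⟨C=2; E=∅; A=∅; R=[let u :: mulR]⟩
t=5: ⟨C=(let z = 2 in z); E={u↦2}; A=∅; R=[mulR]⟩
t=6: ⟨C=2; E={u↦2}; A=∅; R=[let z :: mulR]⟩
t=7: ⟨C=z; E={z↦2, u↦2}; A=∅; R=[mulR]⟩
t=8: ⟨C=((λy. ((λp. ((λx. y) y)) 7)) (-1 - -4)); E=∅; A=∅; R=[mulL(2)]⟩
t=9: ⟨C=(-1 - -4); E=∅; A=∅; R=[app :: mulL(2)]⟩
t=10: ⟨C=-1; E=∅; A=∅; R=[subR :: app :: mulL(2)]⟩
t=11: ⟨C=-4; E=∅; A=∅; R=[subL(-1) :: app :: mulL(2)]⟩
t=12: ⟨C=(λy. ((λp. ((λx. y) y)) 7)); E=∅; A=[3]; R=[mulL(2)]⟩
t=13: ⟨C=((λp. ((λx. y) y)) 7); E={y↦3}; A=∅; R=[mulL(2)]⟩
t=14: ⟨C=7; E={y↦3}; A=∅; R=[app :: mulL(2)]⟩
t=15: ⟨C=(λp. ((λx. y) y)); E={y↦3}; A=[7]; R=[mulL(2)]⟩
t=16: ⟨C=((λx. y) y); E={p↦7, y↦3}; A=∅; R=[mulL(2)]⟩
t=17: ⟨C=y; E={p↦7, y↦3}; A=∅; R=[app :: mulL(2)]⟩
t=18: ⟨C=(λx. y); E={p↦7, y↦3}; A=[3]; R=[mulL(2)]⟩
t=19: ⟨C=y; E={x↦3, p↦7, y↦3}; A=∅; R=[mulL(2)]⟩
→ final value 6

Answer: 6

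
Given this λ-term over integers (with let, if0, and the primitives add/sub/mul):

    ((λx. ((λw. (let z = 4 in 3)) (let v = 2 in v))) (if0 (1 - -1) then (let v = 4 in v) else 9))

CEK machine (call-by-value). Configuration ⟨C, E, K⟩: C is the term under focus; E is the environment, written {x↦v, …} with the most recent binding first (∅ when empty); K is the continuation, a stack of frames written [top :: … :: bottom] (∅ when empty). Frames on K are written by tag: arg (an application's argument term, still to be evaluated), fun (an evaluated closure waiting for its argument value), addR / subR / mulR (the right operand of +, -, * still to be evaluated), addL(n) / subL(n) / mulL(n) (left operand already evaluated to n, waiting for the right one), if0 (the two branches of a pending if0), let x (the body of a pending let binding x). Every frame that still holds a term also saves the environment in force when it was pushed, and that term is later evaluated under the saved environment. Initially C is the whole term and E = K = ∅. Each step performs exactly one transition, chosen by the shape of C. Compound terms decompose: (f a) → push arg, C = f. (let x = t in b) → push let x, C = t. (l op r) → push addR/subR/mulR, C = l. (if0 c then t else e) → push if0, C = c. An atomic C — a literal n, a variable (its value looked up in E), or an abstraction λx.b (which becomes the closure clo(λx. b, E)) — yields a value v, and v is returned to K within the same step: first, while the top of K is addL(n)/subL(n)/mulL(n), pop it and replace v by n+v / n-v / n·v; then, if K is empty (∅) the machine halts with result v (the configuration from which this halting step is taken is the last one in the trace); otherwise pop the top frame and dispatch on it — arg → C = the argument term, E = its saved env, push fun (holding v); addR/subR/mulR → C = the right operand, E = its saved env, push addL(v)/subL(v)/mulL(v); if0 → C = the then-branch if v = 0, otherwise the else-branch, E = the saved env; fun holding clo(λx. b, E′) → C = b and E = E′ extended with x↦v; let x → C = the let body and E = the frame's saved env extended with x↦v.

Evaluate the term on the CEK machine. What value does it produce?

Answer: 3

Execution trace:
step 0: <C=((λx. ((λw. (let z = 4 in 3)) (let v = 2 in v))) (if0 (1 - -1) then (let v = 4 in v) else 9)), E=∅, K=∅>
step 1: <C=(λx. ((λw. (let z = 4 in 3)) (let v = 2 in v))), E=∅, K=[arg]>
step 2: <C=(if0 (1 - -1) then (let v = 4 in v) else 9), E=∅, K=[fun]>
step 3: <C=(1 - -1), E=∅, K=[if0 :: fun]>
step 4: <C=1, E=∅, K=[subR :: if0 :: fun]>
step 5: <C=-1, E=∅, K=[subL(1) :: if0 :: fun]>
step 6: <C=9, E=∅, K=[fun]>
step 7: <C=((λw. (let z = 4 in 3)) (let v = 2 in v)), E={x↦9}, K=∅>
step 8: <C=(λw. (let z = 4 in 3)), E={x↦9}, K=[arg]>
step 9: <C=(let v = 2 in v), E={x↦9}, K=[fun]>
step 10: <C=2, E={x↦9}, K=[let v :: fun]>
step 11: <C=v, E={v↦2, x↦9}, K=[fun]>
step 12: <C=(let z = 4 in 3), E={w↦2, x↦9}, K=∅>
step 13: <C=4, E={w↦2, x↦9}, K=[let z]>
step 14: <C=3, E={z↦4, w↦2, x↦9}, K=∅>
→ final value 3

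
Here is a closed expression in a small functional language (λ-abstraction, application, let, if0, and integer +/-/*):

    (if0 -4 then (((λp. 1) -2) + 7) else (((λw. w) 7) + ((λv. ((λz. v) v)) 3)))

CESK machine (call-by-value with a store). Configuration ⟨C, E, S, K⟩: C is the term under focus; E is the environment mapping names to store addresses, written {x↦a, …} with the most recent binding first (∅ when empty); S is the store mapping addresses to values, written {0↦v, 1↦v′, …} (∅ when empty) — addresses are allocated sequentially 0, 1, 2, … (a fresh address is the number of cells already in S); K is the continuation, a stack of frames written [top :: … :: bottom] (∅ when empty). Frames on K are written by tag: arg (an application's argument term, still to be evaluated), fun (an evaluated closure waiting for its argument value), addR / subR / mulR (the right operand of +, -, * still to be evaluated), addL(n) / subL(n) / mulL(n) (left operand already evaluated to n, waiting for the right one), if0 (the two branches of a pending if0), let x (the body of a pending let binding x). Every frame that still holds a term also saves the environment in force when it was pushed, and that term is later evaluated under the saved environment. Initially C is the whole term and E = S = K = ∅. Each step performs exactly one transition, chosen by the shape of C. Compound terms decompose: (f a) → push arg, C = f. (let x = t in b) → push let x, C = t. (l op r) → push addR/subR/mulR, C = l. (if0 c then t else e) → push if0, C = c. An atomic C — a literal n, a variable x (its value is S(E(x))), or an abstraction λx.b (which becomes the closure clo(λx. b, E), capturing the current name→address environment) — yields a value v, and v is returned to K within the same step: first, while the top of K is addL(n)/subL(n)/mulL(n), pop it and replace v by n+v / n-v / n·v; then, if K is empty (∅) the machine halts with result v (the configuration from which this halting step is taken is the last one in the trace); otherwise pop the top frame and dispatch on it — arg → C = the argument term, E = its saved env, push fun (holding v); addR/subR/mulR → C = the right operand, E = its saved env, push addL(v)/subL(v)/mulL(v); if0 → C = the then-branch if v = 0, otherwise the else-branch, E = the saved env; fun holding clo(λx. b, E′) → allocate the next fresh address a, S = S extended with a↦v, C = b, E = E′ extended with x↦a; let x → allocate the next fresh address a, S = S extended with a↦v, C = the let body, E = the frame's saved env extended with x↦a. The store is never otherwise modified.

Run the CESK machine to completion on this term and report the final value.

Answer: 10

Machine steps:
step 0: <C=(if0 -4 then (((λp. 1) -2) + 7) else (((λw. w) 7) + ((λv. ((λz. v) v)) 3))), E=∅, S=∅, K=∅>
step 1: <C=-4, E=∅, S=∅, K=[if0]>
step 2: <C=(((λw. w) 7) + ((λv. ((λz. v) v)) 3)), E=∅, S=∅, K=∅>
step 3: <C=((λw. w) 7), E=∅, S=∅, K=[addR]>
step 4: <C=(λw. w), E=∅, S=∅, K=[arg :: addR]>
step 5: <C=7, E=∅, S=∅, K=[fun :: addR]>
step 6: <C=w, E={w↦0}, S={0↦7}, K=[addR]>
step 7: <C=((λv. ((λz. v) v)) 3), E=∅, S={0↦7}, K=[addL(7)]>
step 8: <C=(λv. ((λz. v) v)), E=∅, S={0↦7}, K=[arg :: addL(7)]>
step 9: <C=3, E=∅, S={0↦7}, K=[fun :: addL(7)]>
step 10: <C=((λz. v) v), E={v↦1}, S={0↦7, 1↦3}, K=[addL(7)]>
step 11: <C=(λz. v), E={v↦1}, S={0↦7, 1↦3}, K=[arg :: addL(7)]>
step 12: <C=v, E={v↦1}, S={0↦7, 1↦3}, K=[fun :: addL(7)]>
step 13: <C=v, E={z↦2, v↦1}, S={0↦7, 1↦3, 2↦3}, K=[addL(7)]>
→ final value 10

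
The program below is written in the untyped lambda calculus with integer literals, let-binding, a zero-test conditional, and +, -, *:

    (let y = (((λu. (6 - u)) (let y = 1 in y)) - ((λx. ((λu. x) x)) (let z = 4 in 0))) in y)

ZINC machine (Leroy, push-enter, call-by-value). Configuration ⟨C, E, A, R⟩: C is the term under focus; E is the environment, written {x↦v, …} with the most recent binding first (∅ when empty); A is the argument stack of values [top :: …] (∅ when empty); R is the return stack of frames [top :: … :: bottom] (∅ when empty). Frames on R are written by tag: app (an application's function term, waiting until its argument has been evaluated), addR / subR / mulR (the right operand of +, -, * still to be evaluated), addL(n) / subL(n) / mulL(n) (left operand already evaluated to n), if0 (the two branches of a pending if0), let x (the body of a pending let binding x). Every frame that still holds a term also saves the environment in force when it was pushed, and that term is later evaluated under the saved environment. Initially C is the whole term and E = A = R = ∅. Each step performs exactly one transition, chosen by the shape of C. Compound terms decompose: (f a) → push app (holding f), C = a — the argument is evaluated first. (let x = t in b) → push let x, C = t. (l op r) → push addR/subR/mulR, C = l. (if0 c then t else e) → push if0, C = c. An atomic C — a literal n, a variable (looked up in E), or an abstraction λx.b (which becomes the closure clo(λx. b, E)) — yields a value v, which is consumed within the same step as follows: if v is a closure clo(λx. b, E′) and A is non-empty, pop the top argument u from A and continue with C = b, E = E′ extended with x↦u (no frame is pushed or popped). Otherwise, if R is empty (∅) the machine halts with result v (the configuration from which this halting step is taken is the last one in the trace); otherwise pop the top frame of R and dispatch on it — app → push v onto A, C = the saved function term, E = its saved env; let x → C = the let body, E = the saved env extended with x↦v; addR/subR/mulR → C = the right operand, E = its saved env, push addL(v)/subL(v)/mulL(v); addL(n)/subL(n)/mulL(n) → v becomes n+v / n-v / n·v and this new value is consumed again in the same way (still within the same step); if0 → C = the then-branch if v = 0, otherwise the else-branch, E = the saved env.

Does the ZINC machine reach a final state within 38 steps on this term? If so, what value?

Answer: 5

Machine steps:
0. [C=(let y = (((λu. (6 - u)) (let y = 1 in y)) - ((λx. ((λu. x) x)) (let z = 4 in 0))) in y) | E=∅ | A=∅ | R=∅]
1. [C=(((λu. (6 - u)) (let y = 1 in y)) - ((λx. ((λu. x) x)) (let z = 4 in 0))) | E=∅ | A=∅ | R=[let y]]
2. [C=((λu. (6 - u)) (let y = 1 in y)) | E=∅ | A=∅ | R=[subR :: let y]]
3. [C=(let y = 1 in y) | E=∅ | A=∅ | R=[app :: subR :: let y]]
4. [C=1 | E=∅ | A=∅ | R=[let y :: app :: subR :: let y]]
5. [C=y | E={y↦1} | A=∅ | R=[app :: subR :: let y]]
6. [C=(λu. (6 - u)) | E=∅ | A=[1] | R=[subR :: let y]]
7. [C=(6 - u) | E={u↦1} | A=∅ | R=[subR :: let y]]
8. [C=6 | E={u↦1} | A=∅ | R=[subR :: subR :: let y]]
9. [C=u | E={u↦1} | A=∅ | R=[subL(6) :: subR :: let y]]
10. [C=((λx. ((λu. x) x)) (let z = 4 in 0)) | E=∅ | A=∅ | R=[subL(5) :: let y]]
11. [C=(let z = 4 in 0) | E=∅ | A=∅ | R=[app :: subL(5) :: let y]]
12. [C=4 | E=∅ | A=∅ | R=[let z :: app :: subL(5) :: let y]]
13. [C=0 | E={z↦4} | A=∅ | R=[app :: subL(5) :: let y]]
14. [C=(λx. ((λu. x) x)) | E=∅ | A=[0] | R=[subL(5) :: let y]]
15. [C=((λu. x) x) | E={x↦0} | A=∅ | R=[subL(5) :: let y]]
16. [C=x | E={x↦0} | A=∅ | R=[app :: subL(5) :: let y]]
17. [C=(λu. x) | E={x↦0} | A=[0] | R=[subL(5) :: let y]]
18. [C=x | E={u↦0, x↦0} | A=∅ | R=[subL(5) :: let y]]
19. [C=y | E={y↦5} | A=∅ | R=∅]
→ final value 5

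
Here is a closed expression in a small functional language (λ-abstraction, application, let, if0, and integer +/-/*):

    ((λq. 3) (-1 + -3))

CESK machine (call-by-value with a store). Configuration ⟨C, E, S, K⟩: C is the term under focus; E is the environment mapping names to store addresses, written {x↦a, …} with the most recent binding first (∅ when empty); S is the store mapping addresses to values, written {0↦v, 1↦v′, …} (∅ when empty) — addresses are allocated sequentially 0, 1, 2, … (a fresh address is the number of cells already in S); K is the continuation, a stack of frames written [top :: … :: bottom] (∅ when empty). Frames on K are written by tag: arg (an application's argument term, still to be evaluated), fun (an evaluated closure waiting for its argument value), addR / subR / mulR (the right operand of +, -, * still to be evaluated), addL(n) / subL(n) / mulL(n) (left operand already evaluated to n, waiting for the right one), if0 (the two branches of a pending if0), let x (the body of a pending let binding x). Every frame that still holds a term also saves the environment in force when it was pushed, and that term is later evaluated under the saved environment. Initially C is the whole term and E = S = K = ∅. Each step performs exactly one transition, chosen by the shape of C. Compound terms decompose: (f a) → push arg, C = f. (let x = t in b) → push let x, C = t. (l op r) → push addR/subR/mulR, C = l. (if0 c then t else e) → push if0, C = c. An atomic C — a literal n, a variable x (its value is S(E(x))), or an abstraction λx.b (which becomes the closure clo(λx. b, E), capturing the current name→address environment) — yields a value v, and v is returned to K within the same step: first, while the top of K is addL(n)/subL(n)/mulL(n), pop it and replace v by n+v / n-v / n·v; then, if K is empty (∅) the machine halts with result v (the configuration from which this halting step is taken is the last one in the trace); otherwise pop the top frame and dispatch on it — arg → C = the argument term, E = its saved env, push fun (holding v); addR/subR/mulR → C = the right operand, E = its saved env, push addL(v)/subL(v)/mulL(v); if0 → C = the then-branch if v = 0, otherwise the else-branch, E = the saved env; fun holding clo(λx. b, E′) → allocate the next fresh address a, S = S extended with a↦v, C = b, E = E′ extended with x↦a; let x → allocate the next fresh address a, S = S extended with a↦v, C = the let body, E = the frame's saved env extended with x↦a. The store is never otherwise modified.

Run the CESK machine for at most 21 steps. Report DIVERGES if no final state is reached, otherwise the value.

Answer: 3

Execution trace:
t=0: <C=((λq. 3) (-1 + -3)), E=∅, S=∅, K=∅>
t=1: <C=(λq. 3), E=∅, S=∅, K=[arg]>
t=2: <C=(-1 + -3), E=∅, S=∅, K=[fun]>
t=3: <C=-1, E=∅, S=∅, K=[addR :: fun]>
t=4: <C=-3, E=∅, S=∅, K=[addL(-1) :: fun]>
t=5: <C=3, E={q↦0}, S={0↦-4}, K=∅>
→ final value 3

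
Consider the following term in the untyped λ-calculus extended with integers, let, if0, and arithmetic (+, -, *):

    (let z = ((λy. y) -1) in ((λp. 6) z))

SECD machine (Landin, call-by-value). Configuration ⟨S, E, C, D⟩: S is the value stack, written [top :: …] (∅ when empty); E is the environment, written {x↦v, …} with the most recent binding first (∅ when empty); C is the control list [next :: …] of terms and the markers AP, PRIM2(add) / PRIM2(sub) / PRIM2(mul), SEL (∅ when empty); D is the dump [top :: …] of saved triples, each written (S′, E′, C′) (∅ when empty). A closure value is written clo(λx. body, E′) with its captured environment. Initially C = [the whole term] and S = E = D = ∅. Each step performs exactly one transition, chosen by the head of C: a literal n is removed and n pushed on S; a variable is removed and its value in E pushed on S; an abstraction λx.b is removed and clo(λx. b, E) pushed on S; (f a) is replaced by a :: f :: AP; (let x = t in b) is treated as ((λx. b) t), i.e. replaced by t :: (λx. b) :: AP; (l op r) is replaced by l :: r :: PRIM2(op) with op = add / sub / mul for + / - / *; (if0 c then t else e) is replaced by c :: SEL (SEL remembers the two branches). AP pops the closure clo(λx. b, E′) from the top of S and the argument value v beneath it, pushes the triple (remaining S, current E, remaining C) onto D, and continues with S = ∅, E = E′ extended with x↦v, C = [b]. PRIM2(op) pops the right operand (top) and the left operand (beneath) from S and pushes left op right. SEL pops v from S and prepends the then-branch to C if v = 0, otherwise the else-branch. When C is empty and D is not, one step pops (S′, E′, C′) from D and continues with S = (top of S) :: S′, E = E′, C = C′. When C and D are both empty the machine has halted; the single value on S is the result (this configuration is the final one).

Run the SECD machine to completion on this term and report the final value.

t=0: [S=∅ | E=∅ | C=[(let z = ((λy. y) -1) in ((λp. 6) z))] | D=∅]
t=1: [S=∅ | E=∅ | C=[((λy. y) -1) :: (λz. ((λp. 6) z)) :: AP] | D=∅]
t=2: [S=∅ | E=∅ | C=[-1 :: (λy. y) :: AP :: (λz. ((λp. 6) z)) :: AP] | D=∅]
t=3: [S=[-1] | E=∅ | C=[(λy. y) :: AP :: (λz. ((λp. 6) z)) :: AP] | D=∅]
t=4: [S=[clo(λy. y, ∅) :: -1] | E=∅ | C=[AP :: (λz. ((λp. 6) z)) :: AP] | D=∅]
t=5: [S=∅ | E={y↦-1} | C=[y] | D=[(∅, ∅, [(λz. ((λp. 6) z)) :: AP])]]
t=6: [S=[-1] | E={y↦-1} | C=∅ | D=[(∅, ∅, [(λz. ((λp. 6) z)) :: AP])]]
t=7: [S=[-1] | E=∅ | C=[(λz. ((λp. 6) z)) :: AP] | D=∅]
t=8: [S=[clo(λz. ((λp. 6) z), ∅) :: -1] | E=∅ | C=[AP] | D=∅]
t=9: [S=∅ | E={z↦-1} | C=[((λp. 6) z)] | D=[(∅, ∅, ∅)]]
t=10: [S=∅ | E={z↦-1} | C=[z :: (λp. 6) :: AP] | D=[(∅, ∅, ∅)]]
t=11: [S=[-1] | E={z↦-1} | C=[(λp. 6) :: AP] | D=[(∅, ∅, ∅)]]
t=12: [S=[clo(λp. 6, {z↦-1}) :: -1] | E={z↦-1} | C=[AP] | D=[(∅, ∅, ∅)]]
t=13: [S=∅ | E={p↦-1, z↦-1} | C=[6] | D=[(∅, {z↦-1}, ∅) :: (∅, ∅, ∅)]]
t=14: [S=[6] | E={p↦-1, z↦-1} | C=∅ | D=[(∅, {z↦-1}, ∅) :: (∅, ∅, ∅)]]
t=15: [S=[6] | E={z↦-1} | C=∅ | D=[(∅, ∅, ∅)]]
t=16: [S=[6] | E=∅ | C=∅ | D=∅]
→ final value 6

Answer: 6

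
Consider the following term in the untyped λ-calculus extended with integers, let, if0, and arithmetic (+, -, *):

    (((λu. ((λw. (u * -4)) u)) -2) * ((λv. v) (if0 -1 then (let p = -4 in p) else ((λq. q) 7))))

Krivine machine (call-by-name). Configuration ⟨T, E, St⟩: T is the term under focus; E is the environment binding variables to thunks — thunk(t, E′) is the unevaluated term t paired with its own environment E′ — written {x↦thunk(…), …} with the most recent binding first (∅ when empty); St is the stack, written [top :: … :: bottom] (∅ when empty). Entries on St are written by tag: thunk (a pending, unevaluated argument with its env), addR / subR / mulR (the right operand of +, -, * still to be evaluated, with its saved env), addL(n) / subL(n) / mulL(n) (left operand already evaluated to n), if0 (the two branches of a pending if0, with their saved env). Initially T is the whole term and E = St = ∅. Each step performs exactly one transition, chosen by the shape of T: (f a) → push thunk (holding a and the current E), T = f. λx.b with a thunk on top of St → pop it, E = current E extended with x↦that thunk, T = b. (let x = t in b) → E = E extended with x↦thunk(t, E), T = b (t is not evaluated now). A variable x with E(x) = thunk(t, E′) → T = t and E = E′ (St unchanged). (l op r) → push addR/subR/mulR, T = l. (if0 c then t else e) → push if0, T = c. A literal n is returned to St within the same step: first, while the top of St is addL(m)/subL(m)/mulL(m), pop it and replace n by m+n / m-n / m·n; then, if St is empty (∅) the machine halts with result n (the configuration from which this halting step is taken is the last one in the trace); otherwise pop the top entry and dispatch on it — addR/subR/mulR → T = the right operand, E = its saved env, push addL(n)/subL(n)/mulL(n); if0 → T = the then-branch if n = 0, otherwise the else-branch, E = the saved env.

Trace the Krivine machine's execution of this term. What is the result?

Answer: 56

Derivation:
0. <T=(((λu. ((λw. (u * -4)) u)) -2) * ((λv. v) (if0 -1 then (let p = -4 in p) else ((λq. q) 7)))), E=∅, St=∅>
1. <T=((λu. ((λw. (u * -4)) u)) -2), E=∅, St=[mulR]>
2. <T=(λu. ((λw. (u * -4)) u)), E=∅, St=[thunk :: mulR]>
3. <T=((λw. (u * -4)) u), E={u↦thunk(-2, ∅)}, St=[mulR]>
4. <T=(λw. (u * -4)), E={u↦thunk(-2, ∅)}, St=[thunk :: mulR]>
5. <T=(u * -4), E={w↦thunk(u, {u↦thunk(-2, ∅)}), u↦thunk(-2, ∅)}, St=[mulR]>
6. <T=u, E={w↦thunk(u, {u↦thunk(-2, ∅)}), u↦thunk(-2, ∅)}, St=[mulR :: mulR]>
7. <T=-2, E=∅, St=[mulR :: mulR]>
8. <T=-4, E={w↦thunk(u, {u↦thunk(-2, ∅)}), u↦thunk(-2, ∅)}, St=[mulL(-2) :: mulR]>
9. <T=((λv. v) (if0 -1 then (let p = -4 in p) else ((λq. q) 7))), E=∅, St=[mulL(8)]>
10. <T=(λv. v), E=∅, St=[thunk :: mulL(8)]>
11. <T=v, E={v↦thunk((if0 -1 then (let p = -4 in p) else ((λq. q) 7)), ∅)}, St=[mulL(8)]>
12. <T=(if0 -1 then (let p = -4 in p) else ((λq. q) 7)), E=∅, St=[mulL(8)]>
13. <T=-1, E=∅, St=[if0 :: mulL(8)]>
14. <T=((λq. q) 7), E=∅, St=[mulL(8)]>
15. <T=(λq. q), E=∅, St=[thunk :: mulL(8)]>
16. <T=q, E={q↦thunk(7, ∅)}, St=[mulL(8)]>
17. <T=7, E=∅, St=[mulL(8)]>
→ final value 56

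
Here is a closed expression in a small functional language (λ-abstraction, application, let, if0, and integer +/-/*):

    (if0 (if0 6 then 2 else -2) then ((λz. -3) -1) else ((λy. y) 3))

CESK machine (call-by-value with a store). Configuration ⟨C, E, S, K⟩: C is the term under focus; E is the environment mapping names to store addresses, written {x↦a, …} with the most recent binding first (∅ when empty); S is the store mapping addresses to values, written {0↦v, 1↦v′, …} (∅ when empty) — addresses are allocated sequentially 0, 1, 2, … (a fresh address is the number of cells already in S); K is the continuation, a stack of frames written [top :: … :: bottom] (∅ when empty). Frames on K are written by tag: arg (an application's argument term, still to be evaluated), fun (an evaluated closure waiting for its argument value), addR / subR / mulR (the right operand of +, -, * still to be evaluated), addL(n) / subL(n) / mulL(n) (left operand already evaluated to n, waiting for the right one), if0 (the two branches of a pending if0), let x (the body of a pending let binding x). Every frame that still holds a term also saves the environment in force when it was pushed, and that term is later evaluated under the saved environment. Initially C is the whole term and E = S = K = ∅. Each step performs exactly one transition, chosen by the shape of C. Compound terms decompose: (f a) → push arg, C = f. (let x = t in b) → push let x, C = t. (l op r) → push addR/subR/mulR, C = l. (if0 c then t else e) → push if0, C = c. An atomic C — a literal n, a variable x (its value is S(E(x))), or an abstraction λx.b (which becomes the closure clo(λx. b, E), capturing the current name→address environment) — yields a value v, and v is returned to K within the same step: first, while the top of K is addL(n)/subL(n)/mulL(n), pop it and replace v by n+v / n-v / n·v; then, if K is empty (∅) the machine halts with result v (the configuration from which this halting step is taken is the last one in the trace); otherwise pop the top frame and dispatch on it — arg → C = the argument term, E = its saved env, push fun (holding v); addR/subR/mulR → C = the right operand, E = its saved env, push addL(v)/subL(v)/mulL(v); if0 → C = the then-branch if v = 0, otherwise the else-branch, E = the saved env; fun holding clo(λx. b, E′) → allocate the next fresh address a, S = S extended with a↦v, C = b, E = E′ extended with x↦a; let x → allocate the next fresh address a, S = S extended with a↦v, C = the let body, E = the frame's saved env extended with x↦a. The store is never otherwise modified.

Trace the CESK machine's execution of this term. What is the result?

Answer: 3

Execution trace:
[0] ⟨C=(if0 (if0 6 then 2 else -2) then ((λz. -3) -1) else ((λy. y) 3)); E=∅; S=∅; K=∅⟩
[1] ⟨C=(if0 6 then 2 else -2); E=∅; S=∅; K=[if0]⟩
[2] ⟨C=6; E=∅; S=∅; K=[if0 :: if0]⟩
[3] ⟨C=-2; E=∅; S=∅; K=[if0]⟩
[4] ⟨C=((λy. y) 3); E=∅; S=∅; K=∅⟩
[5] ⟨C=(λy. y); E=∅; S=∅; K=[arg]⟩
[6] ⟨C=3; E=∅; S=∅; K=[fun]⟩
[7] ⟨C=y; E={y↦0}; S={0↦3}; K=∅⟩
→ final value 3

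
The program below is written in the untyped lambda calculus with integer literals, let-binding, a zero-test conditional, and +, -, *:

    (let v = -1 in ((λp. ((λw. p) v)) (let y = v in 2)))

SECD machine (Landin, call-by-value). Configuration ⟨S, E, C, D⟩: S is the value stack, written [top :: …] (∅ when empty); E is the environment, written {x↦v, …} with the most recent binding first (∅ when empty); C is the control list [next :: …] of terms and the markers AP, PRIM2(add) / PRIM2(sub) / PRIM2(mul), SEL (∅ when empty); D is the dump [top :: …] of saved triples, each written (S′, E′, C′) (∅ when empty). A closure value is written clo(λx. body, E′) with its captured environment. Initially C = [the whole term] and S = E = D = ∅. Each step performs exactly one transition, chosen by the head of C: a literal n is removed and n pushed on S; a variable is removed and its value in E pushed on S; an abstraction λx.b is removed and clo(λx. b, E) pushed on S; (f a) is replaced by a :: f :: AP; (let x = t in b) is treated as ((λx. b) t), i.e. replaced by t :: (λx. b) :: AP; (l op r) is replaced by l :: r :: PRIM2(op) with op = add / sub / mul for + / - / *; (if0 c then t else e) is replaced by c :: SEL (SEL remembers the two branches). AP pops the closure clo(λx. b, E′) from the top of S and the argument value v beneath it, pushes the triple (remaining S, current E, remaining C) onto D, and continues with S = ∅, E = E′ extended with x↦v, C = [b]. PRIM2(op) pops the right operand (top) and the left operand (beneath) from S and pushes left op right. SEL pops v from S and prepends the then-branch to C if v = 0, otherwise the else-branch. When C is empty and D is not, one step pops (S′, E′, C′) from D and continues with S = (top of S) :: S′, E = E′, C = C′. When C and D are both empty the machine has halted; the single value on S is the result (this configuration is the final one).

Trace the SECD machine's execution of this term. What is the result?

Answer: 2

Execution trace:
step 0: <S=∅, E=∅, C=[(let v = -1 in ((λp. ((λw. p) v)) (let y = v in 2)))], D=∅>
step 1: <S=∅, E=∅, C=[-1 :: (λv. ((λp. ((λw. p) v)) (let y = v in 2))) :: AP], D=∅>
step 2: <S=[-1], E=∅, C=[(λv. ((λp. ((λw. p) v)) (let y = v in 2))) :: AP], D=∅>
step 3: <S=[clo(λv. ((λp. ((λw. p) v)) (let y = v in 2)), ∅) :: -1], E=∅, C=[AP], D=∅>
step 4: <S=∅, E={v↦-1}, C=[((λp. ((λw. p) v)) (let y = v in 2))], D=[(∅, ∅, ∅)]>
step 5: <S=∅, E={v↦-1}, C=[(let y = v in 2) :: (λp. ((λw. p) v)) :: AP], D=[(∅, ∅, ∅)]>
step 6: <S=∅, E={v↦-1}, C=[v :: (λy. 2) :: AP :: (λp. ((λw. p) v)) :: AP], D=[(∅, ∅, ∅)]>
step 7: <S=[-1], E={v↦-1}, C=[(λy. 2) :: AP :: (λp. ((λw. p) v)) :: AP], D=[(∅, ∅, ∅)]>
step 8: <S=[clo(λy. 2, {v↦-1}) :: -1], E={v↦-1}, C=[AP :: (λp. ((λw. p) v)) :: AP], D=[(∅, ∅, ∅)]>
step 9: <S=∅, E={y↦-1, v↦-1}, C=[2], D=[(∅, {v↦-1}, [(λp. ((λw. p) v)) :: AP]) :: (∅, ∅, ∅)]>
step 10: <S=[2], E={y↦-1, v↦-1}, C=∅, D=[(∅, {v↦-1}, [(λp. ((λw. p) v)) :: AP]) :: (∅, ∅, ∅)]>
step 11: <S=[2], E={v↦-1}, C=[(λp. ((λw. p) v)) :: AP], D=[(∅, ∅, ∅)]>
step 12: <S=[clo(λp. ((λw. p) v), {v↦-1}) :: 2], E={v↦-1}, C=[AP], D=[(∅, ∅, ∅)]>
step 13: <S=∅, E={p↦2, v↦-1}, C=[((λw. p) v)], D=[(∅, {v↦-1}, ∅) :: (∅, ∅, ∅)]>
step 14: <S=∅, E={p↦2, v↦-1}, C=[v :: (λw. p) :: AP], D=[(∅, {v↦-1}, ∅) :: (∅, ∅, ∅)]>
step 15: <S=[-1], E={p↦2, v↦-1}, C=[(λw. p) :: AP], D=[(∅, {v↦-1}, ∅) :: (∅, ∅, ∅)]>
step 16: <S=[clo(λw. p, {p↦2, v↦-1}) :: -1], E={p↦2, v↦-1}, C=[AP], D=[(∅, {v↦-1}, ∅) :: (∅, ∅, ∅)]>
step 17: <S=∅, E={w↦-1, p↦2, v↦-1}, C=[p], D=[(∅, {p↦2, v↦-1}, ∅) :: (∅, {v↦-1}, ∅) :: (∅, ∅, ∅)]>
step 18: <S=[2], E={w↦-1, p↦2, v↦-1}, C=∅, D=[(∅, {p↦2, v↦-1}, ∅) :: (∅, {v↦-1}, ∅) :: (∅, ∅, ∅)]>
step 19: <S=[2], E={p↦2, v↦-1}, C=∅, D=[(∅, {v↦-1}, ∅) :: (∅, ∅, ∅)]>
step 20: <S=[2], E={v↦-1}, C=∅, D=[(∅, ∅, ∅)]>
step 21: <S=[2], E=∅, C=∅, D=∅>
→ final value 2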